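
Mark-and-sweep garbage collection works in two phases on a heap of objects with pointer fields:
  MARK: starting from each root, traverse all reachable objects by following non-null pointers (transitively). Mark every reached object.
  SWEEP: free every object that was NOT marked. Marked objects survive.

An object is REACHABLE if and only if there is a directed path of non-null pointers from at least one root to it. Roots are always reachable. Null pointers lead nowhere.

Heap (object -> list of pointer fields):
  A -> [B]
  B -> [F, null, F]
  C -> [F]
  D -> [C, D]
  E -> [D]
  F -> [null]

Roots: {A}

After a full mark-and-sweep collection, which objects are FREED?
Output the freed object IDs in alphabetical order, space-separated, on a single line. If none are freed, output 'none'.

Roots: A
Mark A: refs=B, marked=A
Mark B: refs=F null F, marked=A B
Mark F: refs=null, marked=A B F
Unmarked (collected): C D E

Answer: C D E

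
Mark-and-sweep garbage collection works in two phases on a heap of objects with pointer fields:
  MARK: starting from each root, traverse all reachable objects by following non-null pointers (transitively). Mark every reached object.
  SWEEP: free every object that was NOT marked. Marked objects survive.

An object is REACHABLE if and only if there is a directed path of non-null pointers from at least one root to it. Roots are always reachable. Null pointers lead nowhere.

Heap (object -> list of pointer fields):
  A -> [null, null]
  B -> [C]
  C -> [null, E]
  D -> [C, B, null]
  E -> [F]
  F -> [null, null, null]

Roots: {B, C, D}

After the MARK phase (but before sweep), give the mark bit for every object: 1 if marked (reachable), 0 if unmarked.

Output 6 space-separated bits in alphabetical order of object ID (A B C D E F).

Roots: B C D
Mark B: refs=C, marked=B
Mark C: refs=null E, marked=B C
Mark D: refs=C B null, marked=B C D
Mark E: refs=F, marked=B C D E
Mark F: refs=null null null, marked=B C D E F
Unmarked (collected): A

Answer: 0 1 1 1 1 1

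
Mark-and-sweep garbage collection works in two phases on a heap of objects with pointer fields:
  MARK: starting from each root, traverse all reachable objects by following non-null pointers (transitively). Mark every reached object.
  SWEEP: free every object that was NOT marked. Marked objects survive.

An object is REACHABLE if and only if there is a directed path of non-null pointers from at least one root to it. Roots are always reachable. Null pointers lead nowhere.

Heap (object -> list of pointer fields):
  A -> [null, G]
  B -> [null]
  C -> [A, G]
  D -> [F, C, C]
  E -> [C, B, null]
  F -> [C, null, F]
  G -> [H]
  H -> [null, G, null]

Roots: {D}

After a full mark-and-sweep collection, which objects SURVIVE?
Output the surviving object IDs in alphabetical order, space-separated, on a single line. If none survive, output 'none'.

Answer: A C D F G H

Derivation:
Roots: D
Mark D: refs=F C C, marked=D
Mark F: refs=C null F, marked=D F
Mark C: refs=A G, marked=C D F
Mark A: refs=null G, marked=A C D F
Mark G: refs=H, marked=A C D F G
Mark H: refs=null G null, marked=A C D F G H
Unmarked (collected): B E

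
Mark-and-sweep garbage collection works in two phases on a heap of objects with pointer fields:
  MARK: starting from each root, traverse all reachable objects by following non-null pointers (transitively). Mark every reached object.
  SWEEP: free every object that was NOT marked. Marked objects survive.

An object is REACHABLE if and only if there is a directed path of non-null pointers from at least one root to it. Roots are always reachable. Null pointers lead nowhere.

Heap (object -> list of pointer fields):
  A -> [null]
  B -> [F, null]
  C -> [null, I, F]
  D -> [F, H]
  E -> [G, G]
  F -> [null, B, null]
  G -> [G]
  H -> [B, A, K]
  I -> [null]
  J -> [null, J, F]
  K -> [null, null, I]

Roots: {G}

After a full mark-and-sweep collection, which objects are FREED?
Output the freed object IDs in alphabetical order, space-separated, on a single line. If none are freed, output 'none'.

Roots: G
Mark G: refs=G, marked=G
Unmarked (collected): A B C D E F H I J K

Answer: A B C D E F H I J K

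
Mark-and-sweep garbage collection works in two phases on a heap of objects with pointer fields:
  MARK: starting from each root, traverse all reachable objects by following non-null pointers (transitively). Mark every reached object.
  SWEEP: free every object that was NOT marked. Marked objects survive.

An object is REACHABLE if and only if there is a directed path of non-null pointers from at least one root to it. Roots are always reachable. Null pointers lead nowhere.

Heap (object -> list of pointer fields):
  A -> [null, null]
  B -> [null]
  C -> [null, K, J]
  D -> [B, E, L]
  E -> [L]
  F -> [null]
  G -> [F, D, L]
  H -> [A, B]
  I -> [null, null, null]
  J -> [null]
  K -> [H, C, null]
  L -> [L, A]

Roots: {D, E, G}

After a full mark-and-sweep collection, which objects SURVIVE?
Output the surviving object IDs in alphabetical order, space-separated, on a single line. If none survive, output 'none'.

Answer: A B D E F G L

Derivation:
Roots: D E G
Mark D: refs=B E L, marked=D
Mark E: refs=L, marked=D E
Mark G: refs=F D L, marked=D E G
Mark B: refs=null, marked=B D E G
Mark L: refs=L A, marked=B D E G L
Mark F: refs=null, marked=B D E F G L
Mark A: refs=null null, marked=A B D E F G L
Unmarked (collected): C H I J K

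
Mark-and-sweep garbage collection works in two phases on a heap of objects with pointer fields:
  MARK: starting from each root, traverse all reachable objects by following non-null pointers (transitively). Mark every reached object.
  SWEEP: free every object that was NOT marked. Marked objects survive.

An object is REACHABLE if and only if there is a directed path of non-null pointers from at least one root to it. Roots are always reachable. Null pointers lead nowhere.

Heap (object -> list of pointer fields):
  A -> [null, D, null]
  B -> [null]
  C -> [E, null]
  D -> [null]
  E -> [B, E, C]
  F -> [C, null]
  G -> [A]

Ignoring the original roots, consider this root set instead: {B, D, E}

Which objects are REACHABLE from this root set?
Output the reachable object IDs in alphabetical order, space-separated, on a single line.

Answer: B C D E

Derivation:
Roots: B D E
Mark B: refs=null, marked=B
Mark D: refs=null, marked=B D
Mark E: refs=B E C, marked=B D E
Mark C: refs=E null, marked=B C D E
Unmarked (collected): A F G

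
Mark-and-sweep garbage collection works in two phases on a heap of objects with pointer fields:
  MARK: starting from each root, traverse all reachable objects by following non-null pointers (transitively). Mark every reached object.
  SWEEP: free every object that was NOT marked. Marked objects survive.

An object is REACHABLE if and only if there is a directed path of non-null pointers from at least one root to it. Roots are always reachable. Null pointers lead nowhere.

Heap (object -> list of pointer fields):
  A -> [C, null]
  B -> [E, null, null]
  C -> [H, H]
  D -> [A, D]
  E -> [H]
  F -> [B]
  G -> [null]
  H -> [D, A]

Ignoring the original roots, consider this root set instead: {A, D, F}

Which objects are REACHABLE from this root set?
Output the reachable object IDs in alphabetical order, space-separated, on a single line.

Roots: A D F
Mark A: refs=C null, marked=A
Mark D: refs=A D, marked=A D
Mark F: refs=B, marked=A D F
Mark C: refs=H H, marked=A C D F
Mark B: refs=E null null, marked=A B C D F
Mark H: refs=D A, marked=A B C D F H
Mark E: refs=H, marked=A B C D E F H
Unmarked (collected): G

Answer: A B C D E F H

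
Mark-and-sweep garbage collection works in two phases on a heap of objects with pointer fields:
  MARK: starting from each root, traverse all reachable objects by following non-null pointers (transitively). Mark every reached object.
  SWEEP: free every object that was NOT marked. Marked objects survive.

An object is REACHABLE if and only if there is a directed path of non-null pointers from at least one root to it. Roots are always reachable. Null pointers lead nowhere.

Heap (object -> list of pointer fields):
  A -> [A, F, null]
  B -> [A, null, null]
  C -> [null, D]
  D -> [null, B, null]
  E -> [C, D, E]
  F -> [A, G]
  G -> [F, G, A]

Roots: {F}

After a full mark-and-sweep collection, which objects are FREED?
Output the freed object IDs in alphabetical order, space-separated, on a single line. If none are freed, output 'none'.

Answer: B C D E

Derivation:
Roots: F
Mark F: refs=A G, marked=F
Mark A: refs=A F null, marked=A F
Mark G: refs=F G A, marked=A F G
Unmarked (collected): B C D E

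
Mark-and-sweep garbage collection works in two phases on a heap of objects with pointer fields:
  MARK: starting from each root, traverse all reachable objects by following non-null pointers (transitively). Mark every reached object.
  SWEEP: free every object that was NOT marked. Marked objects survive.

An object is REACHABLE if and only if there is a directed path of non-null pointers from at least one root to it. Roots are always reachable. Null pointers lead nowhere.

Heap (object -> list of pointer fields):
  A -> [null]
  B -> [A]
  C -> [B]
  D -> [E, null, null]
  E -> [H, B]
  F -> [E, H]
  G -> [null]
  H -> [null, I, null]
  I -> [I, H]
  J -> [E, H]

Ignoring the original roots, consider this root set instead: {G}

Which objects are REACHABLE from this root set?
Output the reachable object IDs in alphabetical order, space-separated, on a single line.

Answer: G

Derivation:
Roots: G
Mark G: refs=null, marked=G
Unmarked (collected): A B C D E F H I J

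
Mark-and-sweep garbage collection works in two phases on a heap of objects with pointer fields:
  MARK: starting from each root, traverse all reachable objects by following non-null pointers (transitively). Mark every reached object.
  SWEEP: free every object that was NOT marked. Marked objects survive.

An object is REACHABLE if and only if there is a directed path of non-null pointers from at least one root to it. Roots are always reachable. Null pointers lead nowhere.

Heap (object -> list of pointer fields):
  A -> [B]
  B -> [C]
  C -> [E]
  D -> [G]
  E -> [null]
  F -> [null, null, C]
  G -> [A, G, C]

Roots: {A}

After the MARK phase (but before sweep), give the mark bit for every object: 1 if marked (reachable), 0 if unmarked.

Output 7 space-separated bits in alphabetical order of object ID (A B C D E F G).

Answer: 1 1 1 0 1 0 0

Derivation:
Roots: A
Mark A: refs=B, marked=A
Mark B: refs=C, marked=A B
Mark C: refs=E, marked=A B C
Mark E: refs=null, marked=A B C E
Unmarked (collected): D F G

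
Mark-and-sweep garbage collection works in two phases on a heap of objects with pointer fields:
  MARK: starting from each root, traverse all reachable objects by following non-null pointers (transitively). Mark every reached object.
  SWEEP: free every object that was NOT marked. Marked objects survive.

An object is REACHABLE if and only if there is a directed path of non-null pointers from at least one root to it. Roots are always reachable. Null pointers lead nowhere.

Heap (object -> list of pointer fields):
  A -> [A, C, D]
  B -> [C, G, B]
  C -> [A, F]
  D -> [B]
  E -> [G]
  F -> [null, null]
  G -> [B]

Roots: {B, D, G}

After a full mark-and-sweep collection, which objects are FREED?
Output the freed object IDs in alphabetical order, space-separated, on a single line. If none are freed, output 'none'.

Answer: E

Derivation:
Roots: B D G
Mark B: refs=C G B, marked=B
Mark D: refs=B, marked=B D
Mark G: refs=B, marked=B D G
Mark C: refs=A F, marked=B C D G
Mark A: refs=A C D, marked=A B C D G
Mark F: refs=null null, marked=A B C D F G
Unmarked (collected): E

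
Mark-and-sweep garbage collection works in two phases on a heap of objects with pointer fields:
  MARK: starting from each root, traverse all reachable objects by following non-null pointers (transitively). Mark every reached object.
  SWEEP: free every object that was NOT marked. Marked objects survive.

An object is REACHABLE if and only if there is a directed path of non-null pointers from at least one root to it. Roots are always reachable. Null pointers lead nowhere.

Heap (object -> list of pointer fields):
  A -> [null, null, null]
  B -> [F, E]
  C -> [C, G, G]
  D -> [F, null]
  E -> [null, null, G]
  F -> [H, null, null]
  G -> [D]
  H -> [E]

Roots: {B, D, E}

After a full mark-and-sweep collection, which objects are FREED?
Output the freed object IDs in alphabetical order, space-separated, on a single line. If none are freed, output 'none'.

Answer: A C

Derivation:
Roots: B D E
Mark B: refs=F E, marked=B
Mark D: refs=F null, marked=B D
Mark E: refs=null null G, marked=B D E
Mark F: refs=H null null, marked=B D E F
Mark G: refs=D, marked=B D E F G
Mark H: refs=E, marked=B D E F G H
Unmarked (collected): A C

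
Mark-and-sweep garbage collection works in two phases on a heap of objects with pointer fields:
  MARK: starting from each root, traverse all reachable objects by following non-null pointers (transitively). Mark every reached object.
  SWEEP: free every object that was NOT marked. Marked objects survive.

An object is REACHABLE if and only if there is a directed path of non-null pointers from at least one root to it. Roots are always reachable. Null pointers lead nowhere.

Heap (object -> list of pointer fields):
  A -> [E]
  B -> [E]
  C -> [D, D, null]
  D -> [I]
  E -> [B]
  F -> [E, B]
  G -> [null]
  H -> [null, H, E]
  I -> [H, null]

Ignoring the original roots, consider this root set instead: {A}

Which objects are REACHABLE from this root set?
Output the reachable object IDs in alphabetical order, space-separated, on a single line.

Answer: A B E

Derivation:
Roots: A
Mark A: refs=E, marked=A
Mark E: refs=B, marked=A E
Mark B: refs=E, marked=A B E
Unmarked (collected): C D F G H I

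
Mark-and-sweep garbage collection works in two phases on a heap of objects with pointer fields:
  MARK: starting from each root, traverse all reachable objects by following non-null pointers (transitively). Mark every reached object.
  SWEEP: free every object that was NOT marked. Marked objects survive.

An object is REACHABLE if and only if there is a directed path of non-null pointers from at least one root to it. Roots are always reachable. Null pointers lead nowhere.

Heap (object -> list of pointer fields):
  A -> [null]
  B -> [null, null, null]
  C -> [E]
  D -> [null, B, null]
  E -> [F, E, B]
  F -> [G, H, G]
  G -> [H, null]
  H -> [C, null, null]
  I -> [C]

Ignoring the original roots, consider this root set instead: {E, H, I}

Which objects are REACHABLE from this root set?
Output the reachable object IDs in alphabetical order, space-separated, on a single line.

Roots: E H I
Mark E: refs=F E B, marked=E
Mark H: refs=C null null, marked=E H
Mark I: refs=C, marked=E H I
Mark F: refs=G H G, marked=E F H I
Mark B: refs=null null null, marked=B E F H I
Mark C: refs=E, marked=B C E F H I
Mark G: refs=H null, marked=B C E F G H I
Unmarked (collected): A D

Answer: B C E F G H I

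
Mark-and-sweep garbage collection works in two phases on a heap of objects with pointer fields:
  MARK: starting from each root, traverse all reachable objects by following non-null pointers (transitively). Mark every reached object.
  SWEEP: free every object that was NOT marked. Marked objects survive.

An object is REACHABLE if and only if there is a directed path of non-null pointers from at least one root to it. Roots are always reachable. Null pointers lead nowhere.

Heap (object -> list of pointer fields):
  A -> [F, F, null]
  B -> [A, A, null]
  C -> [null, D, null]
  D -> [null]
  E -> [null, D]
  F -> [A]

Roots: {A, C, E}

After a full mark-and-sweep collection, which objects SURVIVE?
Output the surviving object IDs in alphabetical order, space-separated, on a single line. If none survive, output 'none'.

Roots: A C E
Mark A: refs=F F null, marked=A
Mark C: refs=null D null, marked=A C
Mark E: refs=null D, marked=A C E
Mark F: refs=A, marked=A C E F
Mark D: refs=null, marked=A C D E F
Unmarked (collected): B

Answer: A C D E F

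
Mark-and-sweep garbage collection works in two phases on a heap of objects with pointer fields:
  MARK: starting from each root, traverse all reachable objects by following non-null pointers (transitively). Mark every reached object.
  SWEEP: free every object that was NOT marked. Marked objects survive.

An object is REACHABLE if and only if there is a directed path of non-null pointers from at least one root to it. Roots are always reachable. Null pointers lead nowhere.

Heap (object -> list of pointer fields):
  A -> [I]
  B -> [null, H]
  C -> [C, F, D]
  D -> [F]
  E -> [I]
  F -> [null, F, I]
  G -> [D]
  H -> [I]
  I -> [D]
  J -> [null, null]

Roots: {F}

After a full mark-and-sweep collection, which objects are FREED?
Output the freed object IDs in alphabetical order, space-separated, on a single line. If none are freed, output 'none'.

Roots: F
Mark F: refs=null F I, marked=F
Mark I: refs=D, marked=F I
Mark D: refs=F, marked=D F I
Unmarked (collected): A B C E G H J

Answer: A B C E G H J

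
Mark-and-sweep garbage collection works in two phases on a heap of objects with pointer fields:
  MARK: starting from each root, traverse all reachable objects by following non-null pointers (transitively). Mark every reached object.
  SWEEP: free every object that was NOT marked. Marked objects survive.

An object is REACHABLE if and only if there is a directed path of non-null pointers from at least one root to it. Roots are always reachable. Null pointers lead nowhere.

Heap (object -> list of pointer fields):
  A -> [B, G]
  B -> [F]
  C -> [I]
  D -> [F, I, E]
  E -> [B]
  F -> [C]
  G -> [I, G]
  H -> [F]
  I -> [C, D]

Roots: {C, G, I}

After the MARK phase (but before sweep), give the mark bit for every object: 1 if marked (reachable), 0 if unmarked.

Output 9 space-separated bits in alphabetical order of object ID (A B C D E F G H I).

Answer: 0 1 1 1 1 1 1 0 1

Derivation:
Roots: C G I
Mark C: refs=I, marked=C
Mark G: refs=I G, marked=C G
Mark I: refs=C D, marked=C G I
Mark D: refs=F I E, marked=C D G I
Mark F: refs=C, marked=C D F G I
Mark E: refs=B, marked=C D E F G I
Mark B: refs=F, marked=B C D E F G I
Unmarked (collected): A H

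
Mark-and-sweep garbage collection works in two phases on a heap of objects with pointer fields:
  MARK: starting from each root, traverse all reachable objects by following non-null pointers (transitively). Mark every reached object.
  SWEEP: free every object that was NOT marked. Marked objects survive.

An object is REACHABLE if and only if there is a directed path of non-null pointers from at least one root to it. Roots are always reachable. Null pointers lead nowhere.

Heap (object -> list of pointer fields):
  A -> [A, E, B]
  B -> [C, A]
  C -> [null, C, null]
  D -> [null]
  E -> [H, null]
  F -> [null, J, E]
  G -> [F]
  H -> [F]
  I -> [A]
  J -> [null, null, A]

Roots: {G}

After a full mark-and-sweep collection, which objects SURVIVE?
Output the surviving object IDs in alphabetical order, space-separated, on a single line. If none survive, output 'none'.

Roots: G
Mark G: refs=F, marked=G
Mark F: refs=null J E, marked=F G
Mark J: refs=null null A, marked=F G J
Mark E: refs=H null, marked=E F G J
Mark A: refs=A E B, marked=A E F G J
Mark H: refs=F, marked=A E F G H J
Mark B: refs=C A, marked=A B E F G H J
Mark C: refs=null C null, marked=A B C E F G H J
Unmarked (collected): D I

Answer: A B C E F G H J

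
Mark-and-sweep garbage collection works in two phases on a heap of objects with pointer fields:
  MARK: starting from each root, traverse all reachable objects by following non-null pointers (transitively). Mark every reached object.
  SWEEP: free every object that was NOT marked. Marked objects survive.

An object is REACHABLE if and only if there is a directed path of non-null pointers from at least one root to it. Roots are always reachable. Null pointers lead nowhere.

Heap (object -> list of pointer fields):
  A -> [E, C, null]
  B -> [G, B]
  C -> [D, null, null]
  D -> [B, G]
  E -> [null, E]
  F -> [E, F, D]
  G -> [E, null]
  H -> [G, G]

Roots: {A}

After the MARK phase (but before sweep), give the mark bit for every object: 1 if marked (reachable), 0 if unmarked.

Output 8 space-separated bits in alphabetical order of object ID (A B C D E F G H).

Answer: 1 1 1 1 1 0 1 0

Derivation:
Roots: A
Mark A: refs=E C null, marked=A
Mark E: refs=null E, marked=A E
Mark C: refs=D null null, marked=A C E
Mark D: refs=B G, marked=A C D E
Mark B: refs=G B, marked=A B C D E
Mark G: refs=E null, marked=A B C D E G
Unmarked (collected): F H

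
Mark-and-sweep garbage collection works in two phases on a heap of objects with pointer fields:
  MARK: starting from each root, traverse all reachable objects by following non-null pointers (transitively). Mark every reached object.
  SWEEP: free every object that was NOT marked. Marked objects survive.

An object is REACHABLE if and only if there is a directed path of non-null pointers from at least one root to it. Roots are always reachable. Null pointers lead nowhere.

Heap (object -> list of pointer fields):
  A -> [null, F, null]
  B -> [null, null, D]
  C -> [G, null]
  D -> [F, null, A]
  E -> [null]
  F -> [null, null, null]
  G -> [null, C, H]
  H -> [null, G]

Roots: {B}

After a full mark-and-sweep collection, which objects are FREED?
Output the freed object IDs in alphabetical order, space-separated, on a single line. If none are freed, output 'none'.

Roots: B
Mark B: refs=null null D, marked=B
Mark D: refs=F null A, marked=B D
Mark F: refs=null null null, marked=B D F
Mark A: refs=null F null, marked=A B D F
Unmarked (collected): C E G H

Answer: C E G H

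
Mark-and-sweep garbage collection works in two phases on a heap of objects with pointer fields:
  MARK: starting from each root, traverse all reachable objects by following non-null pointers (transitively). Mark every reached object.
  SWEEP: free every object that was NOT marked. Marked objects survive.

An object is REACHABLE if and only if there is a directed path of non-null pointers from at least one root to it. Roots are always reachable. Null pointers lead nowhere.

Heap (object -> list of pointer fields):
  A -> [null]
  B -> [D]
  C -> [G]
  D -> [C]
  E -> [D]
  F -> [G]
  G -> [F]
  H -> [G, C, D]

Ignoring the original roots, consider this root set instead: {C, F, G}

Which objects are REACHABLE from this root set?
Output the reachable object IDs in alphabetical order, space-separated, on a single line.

Roots: C F G
Mark C: refs=G, marked=C
Mark F: refs=G, marked=C F
Mark G: refs=F, marked=C F G
Unmarked (collected): A B D E H

Answer: C F G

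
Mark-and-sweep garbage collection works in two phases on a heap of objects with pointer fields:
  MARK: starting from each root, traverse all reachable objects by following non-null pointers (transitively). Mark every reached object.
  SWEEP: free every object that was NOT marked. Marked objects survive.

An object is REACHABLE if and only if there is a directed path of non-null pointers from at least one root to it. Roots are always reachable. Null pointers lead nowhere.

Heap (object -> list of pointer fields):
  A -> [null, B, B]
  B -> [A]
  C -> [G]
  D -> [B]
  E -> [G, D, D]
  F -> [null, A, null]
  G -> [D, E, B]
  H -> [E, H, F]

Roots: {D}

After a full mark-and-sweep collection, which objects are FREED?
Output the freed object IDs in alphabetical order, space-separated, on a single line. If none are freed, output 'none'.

Answer: C E F G H

Derivation:
Roots: D
Mark D: refs=B, marked=D
Mark B: refs=A, marked=B D
Mark A: refs=null B B, marked=A B D
Unmarked (collected): C E F G H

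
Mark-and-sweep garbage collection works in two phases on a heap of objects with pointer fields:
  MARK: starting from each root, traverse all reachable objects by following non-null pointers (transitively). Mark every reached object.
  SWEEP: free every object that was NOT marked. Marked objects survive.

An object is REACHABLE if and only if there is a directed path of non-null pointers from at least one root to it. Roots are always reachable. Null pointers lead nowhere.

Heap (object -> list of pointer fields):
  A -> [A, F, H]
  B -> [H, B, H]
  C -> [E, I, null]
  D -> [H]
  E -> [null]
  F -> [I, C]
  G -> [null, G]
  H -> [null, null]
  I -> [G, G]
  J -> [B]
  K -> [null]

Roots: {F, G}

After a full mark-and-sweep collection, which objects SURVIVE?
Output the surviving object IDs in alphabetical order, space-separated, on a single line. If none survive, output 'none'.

Answer: C E F G I

Derivation:
Roots: F G
Mark F: refs=I C, marked=F
Mark G: refs=null G, marked=F G
Mark I: refs=G G, marked=F G I
Mark C: refs=E I null, marked=C F G I
Mark E: refs=null, marked=C E F G I
Unmarked (collected): A B D H J K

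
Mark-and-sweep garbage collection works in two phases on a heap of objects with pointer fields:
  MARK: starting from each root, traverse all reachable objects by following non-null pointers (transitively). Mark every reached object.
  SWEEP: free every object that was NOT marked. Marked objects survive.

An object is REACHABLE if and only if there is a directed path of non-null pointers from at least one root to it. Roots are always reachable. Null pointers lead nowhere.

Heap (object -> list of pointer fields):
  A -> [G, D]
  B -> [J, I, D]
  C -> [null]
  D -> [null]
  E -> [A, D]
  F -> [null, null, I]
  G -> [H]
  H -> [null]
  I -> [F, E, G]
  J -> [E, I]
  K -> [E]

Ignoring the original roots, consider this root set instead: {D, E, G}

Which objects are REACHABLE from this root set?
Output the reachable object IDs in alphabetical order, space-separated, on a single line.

Roots: D E G
Mark D: refs=null, marked=D
Mark E: refs=A D, marked=D E
Mark G: refs=H, marked=D E G
Mark A: refs=G D, marked=A D E G
Mark H: refs=null, marked=A D E G H
Unmarked (collected): B C F I J K

Answer: A D E G H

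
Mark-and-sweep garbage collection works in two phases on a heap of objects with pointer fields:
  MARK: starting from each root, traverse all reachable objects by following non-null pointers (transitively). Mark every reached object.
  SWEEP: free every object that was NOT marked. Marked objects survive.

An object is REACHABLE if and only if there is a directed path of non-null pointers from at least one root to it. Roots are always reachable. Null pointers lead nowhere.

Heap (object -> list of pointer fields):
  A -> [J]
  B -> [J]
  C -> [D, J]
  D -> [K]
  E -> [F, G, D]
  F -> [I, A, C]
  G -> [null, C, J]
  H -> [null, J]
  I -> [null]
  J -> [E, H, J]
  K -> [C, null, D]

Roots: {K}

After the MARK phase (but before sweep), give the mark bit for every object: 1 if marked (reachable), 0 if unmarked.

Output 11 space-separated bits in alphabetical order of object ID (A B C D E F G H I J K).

Roots: K
Mark K: refs=C null D, marked=K
Mark C: refs=D J, marked=C K
Mark D: refs=K, marked=C D K
Mark J: refs=E H J, marked=C D J K
Mark E: refs=F G D, marked=C D E J K
Mark H: refs=null J, marked=C D E H J K
Mark F: refs=I A C, marked=C D E F H J K
Mark G: refs=null C J, marked=C D E F G H J K
Mark I: refs=null, marked=C D E F G H I J K
Mark A: refs=J, marked=A C D E F G H I J K
Unmarked (collected): B

Answer: 1 0 1 1 1 1 1 1 1 1 1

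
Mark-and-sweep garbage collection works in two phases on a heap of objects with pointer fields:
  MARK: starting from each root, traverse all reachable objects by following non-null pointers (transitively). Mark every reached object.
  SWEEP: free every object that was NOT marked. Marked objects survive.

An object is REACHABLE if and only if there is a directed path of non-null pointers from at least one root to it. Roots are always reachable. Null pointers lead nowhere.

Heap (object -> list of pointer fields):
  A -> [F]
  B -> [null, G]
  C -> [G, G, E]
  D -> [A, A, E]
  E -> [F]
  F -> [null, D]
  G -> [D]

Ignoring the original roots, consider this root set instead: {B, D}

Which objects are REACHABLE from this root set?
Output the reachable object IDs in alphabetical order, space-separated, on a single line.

Roots: B D
Mark B: refs=null G, marked=B
Mark D: refs=A A E, marked=B D
Mark G: refs=D, marked=B D G
Mark A: refs=F, marked=A B D G
Mark E: refs=F, marked=A B D E G
Mark F: refs=null D, marked=A B D E F G
Unmarked (collected): C

Answer: A B D E F G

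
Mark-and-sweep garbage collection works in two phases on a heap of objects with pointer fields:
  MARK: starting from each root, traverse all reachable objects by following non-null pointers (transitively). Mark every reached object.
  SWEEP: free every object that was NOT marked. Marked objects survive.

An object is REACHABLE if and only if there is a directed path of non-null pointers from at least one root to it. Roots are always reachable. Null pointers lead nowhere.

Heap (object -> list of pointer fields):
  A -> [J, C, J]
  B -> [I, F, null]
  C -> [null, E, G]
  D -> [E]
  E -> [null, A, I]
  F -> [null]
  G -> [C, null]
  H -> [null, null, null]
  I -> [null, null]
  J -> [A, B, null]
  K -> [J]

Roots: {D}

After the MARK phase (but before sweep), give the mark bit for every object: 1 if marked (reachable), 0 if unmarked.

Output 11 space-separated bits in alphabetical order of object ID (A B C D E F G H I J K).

Answer: 1 1 1 1 1 1 1 0 1 1 0

Derivation:
Roots: D
Mark D: refs=E, marked=D
Mark E: refs=null A I, marked=D E
Mark A: refs=J C J, marked=A D E
Mark I: refs=null null, marked=A D E I
Mark J: refs=A B null, marked=A D E I J
Mark C: refs=null E G, marked=A C D E I J
Mark B: refs=I F null, marked=A B C D E I J
Mark G: refs=C null, marked=A B C D E G I J
Mark F: refs=null, marked=A B C D E F G I J
Unmarked (collected): H K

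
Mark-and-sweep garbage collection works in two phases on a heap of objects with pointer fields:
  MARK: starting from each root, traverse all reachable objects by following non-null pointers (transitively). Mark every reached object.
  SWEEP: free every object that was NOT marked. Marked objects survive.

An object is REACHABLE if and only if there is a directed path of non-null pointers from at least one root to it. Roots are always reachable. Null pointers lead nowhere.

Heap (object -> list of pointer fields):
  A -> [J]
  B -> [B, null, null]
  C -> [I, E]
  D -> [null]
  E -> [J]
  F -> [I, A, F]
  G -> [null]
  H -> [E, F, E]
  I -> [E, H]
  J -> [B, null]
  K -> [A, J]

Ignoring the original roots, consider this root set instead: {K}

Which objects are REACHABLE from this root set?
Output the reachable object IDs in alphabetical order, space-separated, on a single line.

Answer: A B J K

Derivation:
Roots: K
Mark K: refs=A J, marked=K
Mark A: refs=J, marked=A K
Mark J: refs=B null, marked=A J K
Mark B: refs=B null null, marked=A B J K
Unmarked (collected): C D E F G H I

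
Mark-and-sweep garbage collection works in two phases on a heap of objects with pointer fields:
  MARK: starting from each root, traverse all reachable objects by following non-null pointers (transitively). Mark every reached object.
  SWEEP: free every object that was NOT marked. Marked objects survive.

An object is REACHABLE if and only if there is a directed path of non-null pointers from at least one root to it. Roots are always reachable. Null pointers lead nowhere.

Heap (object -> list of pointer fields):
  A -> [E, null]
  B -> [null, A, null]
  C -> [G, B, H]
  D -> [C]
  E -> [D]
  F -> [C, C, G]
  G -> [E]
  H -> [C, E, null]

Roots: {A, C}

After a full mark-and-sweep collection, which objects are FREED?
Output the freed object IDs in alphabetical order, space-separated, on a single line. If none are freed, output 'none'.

Answer: F

Derivation:
Roots: A C
Mark A: refs=E null, marked=A
Mark C: refs=G B H, marked=A C
Mark E: refs=D, marked=A C E
Mark G: refs=E, marked=A C E G
Mark B: refs=null A null, marked=A B C E G
Mark H: refs=C E null, marked=A B C E G H
Mark D: refs=C, marked=A B C D E G H
Unmarked (collected): F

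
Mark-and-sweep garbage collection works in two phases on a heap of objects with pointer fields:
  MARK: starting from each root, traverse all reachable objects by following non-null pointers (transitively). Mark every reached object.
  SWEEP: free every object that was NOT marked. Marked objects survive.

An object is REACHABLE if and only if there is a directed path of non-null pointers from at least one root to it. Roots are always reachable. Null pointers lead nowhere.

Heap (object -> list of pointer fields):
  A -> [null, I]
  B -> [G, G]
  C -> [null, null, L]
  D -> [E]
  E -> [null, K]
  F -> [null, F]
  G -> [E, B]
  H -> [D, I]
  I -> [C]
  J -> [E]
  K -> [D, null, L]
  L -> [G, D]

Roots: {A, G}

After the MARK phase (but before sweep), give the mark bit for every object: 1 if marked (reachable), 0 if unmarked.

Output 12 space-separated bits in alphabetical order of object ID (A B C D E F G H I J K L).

Answer: 1 1 1 1 1 0 1 0 1 0 1 1

Derivation:
Roots: A G
Mark A: refs=null I, marked=A
Mark G: refs=E B, marked=A G
Mark I: refs=C, marked=A G I
Mark E: refs=null K, marked=A E G I
Mark B: refs=G G, marked=A B E G I
Mark C: refs=null null L, marked=A B C E G I
Mark K: refs=D null L, marked=A B C E G I K
Mark L: refs=G D, marked=A B C E G I K L
Mark D: refs=E, marked=A B C D E G I K L
Unmarked (collected): F H J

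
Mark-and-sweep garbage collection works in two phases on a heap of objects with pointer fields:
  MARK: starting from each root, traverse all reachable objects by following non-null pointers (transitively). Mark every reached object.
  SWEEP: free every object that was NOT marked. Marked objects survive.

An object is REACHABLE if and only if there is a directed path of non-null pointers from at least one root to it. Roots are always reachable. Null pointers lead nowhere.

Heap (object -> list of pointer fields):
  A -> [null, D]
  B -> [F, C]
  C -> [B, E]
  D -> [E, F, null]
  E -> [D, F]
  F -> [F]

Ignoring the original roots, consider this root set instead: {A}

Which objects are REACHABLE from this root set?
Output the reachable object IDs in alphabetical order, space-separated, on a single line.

Roots: A
Mark A: refs=null D, marked=A
Mark D: refs=E F null, marked=A D
Mark E: refs=D F, marked=A D E
Mark F: refs=F, marked=A D E F
Unmarked (collected): B C

Answer: A D E F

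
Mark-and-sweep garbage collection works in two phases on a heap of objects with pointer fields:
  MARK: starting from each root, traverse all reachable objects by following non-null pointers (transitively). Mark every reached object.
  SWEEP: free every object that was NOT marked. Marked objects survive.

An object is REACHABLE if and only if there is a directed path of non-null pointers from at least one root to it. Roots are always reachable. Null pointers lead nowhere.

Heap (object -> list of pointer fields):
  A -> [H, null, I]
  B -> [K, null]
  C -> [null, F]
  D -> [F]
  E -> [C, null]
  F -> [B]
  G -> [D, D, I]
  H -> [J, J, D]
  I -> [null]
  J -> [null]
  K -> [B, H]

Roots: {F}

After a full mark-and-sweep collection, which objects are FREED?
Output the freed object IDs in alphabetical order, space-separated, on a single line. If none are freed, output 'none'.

Roots: F
Mark F: refs=B, marked=F
Mark B: refs=K null, marked=B F
Mark K: refs=B H, marked=B F K
Mark H: refs=J J D, marked=B F H K
Mark J: refs=null, marked=B F H J K
Mark D: refs=F, marked=B D F H J K
Unmarked (collected): A C E G I

Answer: A C E G I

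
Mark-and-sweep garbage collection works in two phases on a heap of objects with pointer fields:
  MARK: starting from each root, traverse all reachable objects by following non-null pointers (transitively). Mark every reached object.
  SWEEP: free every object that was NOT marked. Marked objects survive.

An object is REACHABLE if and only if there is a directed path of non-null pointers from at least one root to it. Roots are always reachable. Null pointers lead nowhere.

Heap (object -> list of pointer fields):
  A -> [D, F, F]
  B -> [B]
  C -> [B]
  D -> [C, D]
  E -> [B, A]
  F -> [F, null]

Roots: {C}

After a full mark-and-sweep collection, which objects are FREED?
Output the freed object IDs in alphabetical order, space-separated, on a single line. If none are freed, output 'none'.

Answer: A D E F

Derivation:
Roots: C
Mark C: refs=B, marked=C
Mark B: refs=B, marked=B C
Unmarked (collected): A D E F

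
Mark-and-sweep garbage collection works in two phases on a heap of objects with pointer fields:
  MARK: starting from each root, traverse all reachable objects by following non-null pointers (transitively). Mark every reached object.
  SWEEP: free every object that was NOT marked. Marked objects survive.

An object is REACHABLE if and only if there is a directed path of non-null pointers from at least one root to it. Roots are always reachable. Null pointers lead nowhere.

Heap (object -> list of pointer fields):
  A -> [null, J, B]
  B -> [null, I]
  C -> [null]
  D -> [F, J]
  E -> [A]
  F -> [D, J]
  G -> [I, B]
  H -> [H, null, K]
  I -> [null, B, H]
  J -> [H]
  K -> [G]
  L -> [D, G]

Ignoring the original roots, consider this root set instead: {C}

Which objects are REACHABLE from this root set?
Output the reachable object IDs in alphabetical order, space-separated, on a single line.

Roots: C
Mark C: refs=null, marked=C
Unmarked (collected): A B D E F G H I J K L

Answer: C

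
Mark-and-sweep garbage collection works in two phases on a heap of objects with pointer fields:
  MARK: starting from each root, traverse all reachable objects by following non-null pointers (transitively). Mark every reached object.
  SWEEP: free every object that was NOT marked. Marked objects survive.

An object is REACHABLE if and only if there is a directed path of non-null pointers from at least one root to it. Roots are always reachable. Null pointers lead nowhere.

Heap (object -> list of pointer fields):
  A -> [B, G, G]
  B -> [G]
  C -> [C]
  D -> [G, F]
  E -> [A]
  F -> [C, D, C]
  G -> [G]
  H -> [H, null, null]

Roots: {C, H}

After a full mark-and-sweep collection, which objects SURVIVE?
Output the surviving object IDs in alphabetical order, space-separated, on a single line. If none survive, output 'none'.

Answer: C H

Derivation:
Roots: C H
Mark C: refs=C, marked=C
Mark H: refs=H null null, marked=C H
Unmarked (collected): A B D E F G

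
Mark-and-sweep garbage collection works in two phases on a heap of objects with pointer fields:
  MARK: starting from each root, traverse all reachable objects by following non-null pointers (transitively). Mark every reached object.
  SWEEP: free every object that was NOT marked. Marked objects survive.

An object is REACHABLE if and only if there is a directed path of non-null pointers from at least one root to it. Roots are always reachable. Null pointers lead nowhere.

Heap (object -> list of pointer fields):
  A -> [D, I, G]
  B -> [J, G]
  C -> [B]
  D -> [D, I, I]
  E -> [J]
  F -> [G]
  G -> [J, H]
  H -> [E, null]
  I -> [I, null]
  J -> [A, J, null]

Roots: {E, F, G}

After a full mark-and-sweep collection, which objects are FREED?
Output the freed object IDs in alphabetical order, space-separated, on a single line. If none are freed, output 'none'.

Roots: E F G
Mark E: refs=J, marked=E
Mark F: refs=G, marked=E F
Mark G: refs=J H, marked=E F G
Mark J: refs=A J null, marked=E F G J
Mark H: refs=E null, marked=E F G H J
Mark A: refs=D I G, marked=A E F G H J
Mark D: refs=D I I, marked=A D E F G H J
Mark I: refs=I null, marked=A D E F G H I J
Unmarked (collected): B C

Answer: B C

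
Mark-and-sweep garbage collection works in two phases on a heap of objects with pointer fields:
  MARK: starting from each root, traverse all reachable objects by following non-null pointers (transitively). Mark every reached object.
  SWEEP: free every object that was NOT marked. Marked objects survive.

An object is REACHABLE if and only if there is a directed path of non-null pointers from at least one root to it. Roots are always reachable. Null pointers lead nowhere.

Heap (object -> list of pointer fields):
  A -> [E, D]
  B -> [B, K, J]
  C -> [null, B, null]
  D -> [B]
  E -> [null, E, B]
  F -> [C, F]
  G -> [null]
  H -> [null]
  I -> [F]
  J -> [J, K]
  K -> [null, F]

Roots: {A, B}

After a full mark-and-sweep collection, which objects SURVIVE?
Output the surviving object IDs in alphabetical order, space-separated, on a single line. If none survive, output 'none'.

Answer: A B C D E F J K

Derivation:
Roots: A B
Mark A: refs=E D, marked=A
Mark B: refs=B K J, marked=A B
Mark E: refs=null E B, marked=A B E
Mark D: refs=B, marked=A B D E
Mark K: refs=null F, marked=A B D E K
Mark J: refs=J K, marked=A B D E J K
Mark F: refs=C F, marked=A B D E F J K
Mark C: refs=null B null, marked=A B C D E F J K
Unmarked (collected): G H I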